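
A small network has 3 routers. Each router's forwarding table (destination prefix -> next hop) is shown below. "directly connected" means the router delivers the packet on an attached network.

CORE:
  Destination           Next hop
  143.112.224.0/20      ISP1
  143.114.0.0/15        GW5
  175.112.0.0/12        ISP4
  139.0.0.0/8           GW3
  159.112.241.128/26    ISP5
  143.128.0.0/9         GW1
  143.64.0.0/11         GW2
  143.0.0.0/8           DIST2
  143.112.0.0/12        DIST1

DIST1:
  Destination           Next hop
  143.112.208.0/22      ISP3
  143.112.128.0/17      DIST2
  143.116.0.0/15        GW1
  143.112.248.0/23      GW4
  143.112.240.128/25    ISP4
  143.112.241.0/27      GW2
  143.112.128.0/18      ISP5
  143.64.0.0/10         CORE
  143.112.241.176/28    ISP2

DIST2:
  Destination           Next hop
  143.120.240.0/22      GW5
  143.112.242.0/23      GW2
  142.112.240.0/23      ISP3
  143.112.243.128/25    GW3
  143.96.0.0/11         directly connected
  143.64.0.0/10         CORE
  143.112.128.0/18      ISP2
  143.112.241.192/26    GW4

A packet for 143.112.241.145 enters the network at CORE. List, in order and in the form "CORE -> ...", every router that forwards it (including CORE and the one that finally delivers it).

At CORE: longest match for 143.112.241.145 is 143.112.0.0/12 -> DIST1
At DIST1: longest match for 143.112.241.145 is 143.112.128.0/17 -> DIST2
At DIST2: longest match for 143.112.241.145 is 143.96.0.0/11 -> directly connected

CORE -> DIST1 -> DIST2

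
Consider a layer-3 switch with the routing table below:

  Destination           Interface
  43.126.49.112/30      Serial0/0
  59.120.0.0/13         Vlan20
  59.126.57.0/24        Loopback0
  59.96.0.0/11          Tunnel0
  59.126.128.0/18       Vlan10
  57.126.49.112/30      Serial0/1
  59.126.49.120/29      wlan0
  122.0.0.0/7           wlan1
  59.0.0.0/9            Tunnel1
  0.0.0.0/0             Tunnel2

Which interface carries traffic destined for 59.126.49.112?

Routes whose prefix contains 59.126.49.112:
  0.0.0.0/0 (default, matches everything) -> Tunnel2
  59.0.0.0/9 (59.0.0.0 - 59.127.255.255) -> Tunnel1
  59.96.0.0/11 (59.96.0.0 - 59.127.255.255) -> Tunnel0
  59.120.0.0/13 (59.120.0.0 - 59.127.255.255) -> Vlan20
More-specific entries that do NOT match:
  43.126.49.112/30 (43.126.49.112 - 43.126.49.115) does not contain 59.126.49.112
  57.126.49.112/30 (57.126.49.112 - 57.126.49.115) does not contain 59.126.49.112
  59.126.49.120/29 (59.126.49.120 - 59.126.49.127) does not contain 59.126.49.112
  59.126.57.0/24 (59.126.57.0 - 59.126.57.255) does not contain 59.126.49.112
  59.126.128.0/18 (59.126.128.0 - 59.126.191.255) does not contain 59.126.49.112
Longest matching prefix is /13 -> interface Vlan20.

Vlan20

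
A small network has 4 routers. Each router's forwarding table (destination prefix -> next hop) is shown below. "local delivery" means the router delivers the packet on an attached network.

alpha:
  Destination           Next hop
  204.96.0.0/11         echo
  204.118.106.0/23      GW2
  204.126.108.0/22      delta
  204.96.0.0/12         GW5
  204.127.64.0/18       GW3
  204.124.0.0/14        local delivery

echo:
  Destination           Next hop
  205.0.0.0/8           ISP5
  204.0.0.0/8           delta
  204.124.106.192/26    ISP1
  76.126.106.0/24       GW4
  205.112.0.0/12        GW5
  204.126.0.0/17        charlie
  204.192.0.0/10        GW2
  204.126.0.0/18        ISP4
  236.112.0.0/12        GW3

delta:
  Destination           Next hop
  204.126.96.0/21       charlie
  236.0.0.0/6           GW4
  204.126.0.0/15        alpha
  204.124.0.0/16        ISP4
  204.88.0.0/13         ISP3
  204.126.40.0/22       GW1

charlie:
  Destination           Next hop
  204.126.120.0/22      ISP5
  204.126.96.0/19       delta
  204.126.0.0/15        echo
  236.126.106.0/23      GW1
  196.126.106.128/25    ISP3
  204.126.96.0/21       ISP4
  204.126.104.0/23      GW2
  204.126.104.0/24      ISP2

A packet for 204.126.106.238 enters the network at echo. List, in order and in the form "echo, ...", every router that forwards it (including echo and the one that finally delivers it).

At echo: longest match for 204.126.106.238 is 204.126.0.0/17 -> charlie
At charlie: longest match for 204.126.106.238 is 204.126.96.0/19 -> delta
At delta: longest match for 204.126.106.238 is 204.126.0.0/15 -> alpha
At alpha: longest match for 204.126.106.238 is 204.124.0.0/14 -> local delivery

echo, charlie, delta, alpha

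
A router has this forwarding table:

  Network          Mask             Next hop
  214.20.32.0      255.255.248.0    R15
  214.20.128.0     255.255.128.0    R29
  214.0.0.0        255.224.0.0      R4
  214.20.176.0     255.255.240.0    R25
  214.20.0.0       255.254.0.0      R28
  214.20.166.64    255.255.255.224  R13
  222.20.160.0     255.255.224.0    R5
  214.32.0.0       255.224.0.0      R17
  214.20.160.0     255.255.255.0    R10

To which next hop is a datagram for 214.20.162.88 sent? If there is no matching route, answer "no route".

R29

Routes whose prefix contains 214.20.162.88:
  214.0.0.0/11 (214.0.0.0 - 214.31.255.255) -> R4
  214.20.0.0/15 (214.20.0.0 - 214.21.255.255) -> R28
  214.20.128.0/17 (214.20.128.0 - 214.20.255.255) -> R29
More-specific entries that do NOT match:
  214.20.166.64/27 (214.20.166.64 - 214.20.166.95) does not contain 214.20.162.88
  214.20.160.0/24 (214.20.160.0 - 214.20.160.255) does not contain 214.20.162.88
  214.20.32.0/21 (214.20.32.0 - 214.20.39.255) does not contain 214.20.162.88
  214.20.176.0/20 (214.20.176.0 - 214.20.191.255) does not contain 214.20.162.88
  222.20.160.0/19 (222.20.160.0 - 222.20.191.255) does not contain 214.20.162.88
Longest matching prefix is /17 -> next hop R29.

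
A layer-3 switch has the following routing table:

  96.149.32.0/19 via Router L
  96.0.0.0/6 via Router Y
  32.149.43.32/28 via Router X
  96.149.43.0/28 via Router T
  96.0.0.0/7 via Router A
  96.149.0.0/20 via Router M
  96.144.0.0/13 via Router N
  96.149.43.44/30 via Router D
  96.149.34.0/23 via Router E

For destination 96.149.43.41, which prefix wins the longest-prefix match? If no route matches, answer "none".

Entries matching 96.149.43.41:
  96.0.0.0/6 (96.0.0.0 - 99.255.255.255)
  96.0.0.0/7 (96.0.0.0 - 97.255.255.255)
  96.144.0.0/13 (96.144.0.0 - 96.151.255.255)
  96.149.32.0/19 (96.149.32.0 - 96.149.63.255)
Most specific is 96.149.32.0/19.

96.149.32.0/19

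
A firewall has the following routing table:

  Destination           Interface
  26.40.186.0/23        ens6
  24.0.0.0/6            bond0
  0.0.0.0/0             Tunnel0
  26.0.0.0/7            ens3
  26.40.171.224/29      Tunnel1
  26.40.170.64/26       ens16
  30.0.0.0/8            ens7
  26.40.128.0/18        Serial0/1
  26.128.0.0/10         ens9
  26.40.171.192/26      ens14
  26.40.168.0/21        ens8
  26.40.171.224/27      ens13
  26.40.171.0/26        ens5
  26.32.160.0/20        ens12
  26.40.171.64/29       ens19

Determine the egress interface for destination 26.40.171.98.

Routes whose prefix contains 26.40.171.98:
  0.0.0.0/0 (default, matches everything) -> Tunnel0
  24.0.0.0/6 (24.0.0.0 - 27.255.255.255) -> bond0
  26.0.0.0/7 (26.0.0.0 - 27.255.255.255) -> ens3
  26.40.128.0/18 (26.40.128.0 - 26.40.191.255) -> Serial0/1
  26.40.168.0/21 (26.40.168.0 - 26.40.175.255) -> ens8
More-specific entries that do NOT match:
  26.40.171.224/29 (26.40.171.224 - 26.40.171.231) does not contain 26.40.171.98
  26.40.171.64/29 (26.40.171.64 - 26.40.171.71) does not contain 26.40.171.98
  26.40.171.224/27 (26.40.171.224 - 26.40.171.255) does not contain 26.40.171.98
  26.40.170.64/26 (26.40.170.64 - 26.40.170.127) does not contain 26.40.171.98
  26.40.171.192/26 (26.40.171.192 - 26.40.171.255) does not contain 26.40.171.98
  26.40.171.0/26 (26.40.171.0 - 26.40.171.63) does not contain 26.40.171.98
  26.40.186.0/23 (26.40.186.0 - 26.40.187.255) does not contain 26.40.171.98
Longest matching prefix is /21 -> interface ens8.

ens8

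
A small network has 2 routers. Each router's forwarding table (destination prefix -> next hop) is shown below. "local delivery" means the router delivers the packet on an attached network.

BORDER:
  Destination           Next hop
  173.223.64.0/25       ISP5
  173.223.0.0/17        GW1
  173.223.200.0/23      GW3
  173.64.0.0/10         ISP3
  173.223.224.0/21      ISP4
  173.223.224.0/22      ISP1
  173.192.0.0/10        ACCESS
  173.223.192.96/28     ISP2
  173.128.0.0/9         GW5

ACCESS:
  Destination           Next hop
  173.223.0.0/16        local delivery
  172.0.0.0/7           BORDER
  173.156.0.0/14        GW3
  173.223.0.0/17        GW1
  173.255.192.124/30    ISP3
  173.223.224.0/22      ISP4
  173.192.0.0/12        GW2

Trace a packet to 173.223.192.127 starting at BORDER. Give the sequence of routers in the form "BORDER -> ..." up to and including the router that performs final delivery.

BORDER -> ACCESS

At BORDER: longest match for 173.223.192.127 is 173.192.0.0/10 -> ACCESS
At ACCESS: longest match for 173.223.192.127 is 173.223.0.0/16 -> local delivery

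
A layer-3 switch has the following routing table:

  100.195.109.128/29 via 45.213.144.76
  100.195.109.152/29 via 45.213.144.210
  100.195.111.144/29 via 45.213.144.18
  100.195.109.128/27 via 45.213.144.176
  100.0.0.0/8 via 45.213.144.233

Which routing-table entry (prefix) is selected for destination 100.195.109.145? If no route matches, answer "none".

100.195.109.128/27

Entries matching 100.195.109.145:
  100.0.0.0/8 (100.0.0.0 - 100.255.255.255)
  100.195.109.128/27 (100.195.109.128 - 100.195.109.159)
Most specific is 100.195.109.128/27.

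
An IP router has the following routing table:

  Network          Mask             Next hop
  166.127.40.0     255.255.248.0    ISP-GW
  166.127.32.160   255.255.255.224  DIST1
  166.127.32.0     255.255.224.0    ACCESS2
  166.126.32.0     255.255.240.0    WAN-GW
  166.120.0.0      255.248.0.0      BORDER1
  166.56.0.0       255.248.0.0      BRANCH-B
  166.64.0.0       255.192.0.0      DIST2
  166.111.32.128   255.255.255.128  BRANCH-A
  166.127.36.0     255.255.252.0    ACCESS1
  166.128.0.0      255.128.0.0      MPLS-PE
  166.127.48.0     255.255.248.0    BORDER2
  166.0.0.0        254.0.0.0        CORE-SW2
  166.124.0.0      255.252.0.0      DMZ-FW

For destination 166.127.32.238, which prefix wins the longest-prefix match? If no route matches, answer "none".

Entries matching 166.127.32.238:
  166.0.0.0/7 (166.0.0.0 - 167.255.255.255)
  166.64.0.0/10 (166.64.0.0 - 166.127.255.255)
  166.120.0.0/13 (166.120.0.0 - 166.127.255.255)
  166.124.0.0/14 (166.124.0.0 - 166.127.255.255)
  166.127.32.0/19 (166.127.32.0 - 166.127.63.255)
Most specific is 166.127.32.0/19.

166.127.32.0/19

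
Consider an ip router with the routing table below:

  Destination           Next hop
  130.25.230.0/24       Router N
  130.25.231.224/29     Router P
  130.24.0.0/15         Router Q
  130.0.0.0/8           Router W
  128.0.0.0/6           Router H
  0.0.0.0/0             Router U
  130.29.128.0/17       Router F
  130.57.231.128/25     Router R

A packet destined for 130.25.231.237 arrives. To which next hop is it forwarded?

Router Q

Routes whose prefix contains 130.25.231.237:
  0.0.0.0/0 (default, matches everything) -> Router U
  128.0.0.0/6 (128.0.0.0 - 131.255.255.255) -> Router H
  130.0.0.0/8 (130.0.0.0 - 130.255.255.255) -> Router W
  130.24.0.0/15 (130.24.0.0 - 130.25.255.255) -> Router Q
More-specific entries that do NOT match:
  130.25.231.224/29 (130.25.231.224 - 130.25.231.231) does not contain 130.25.231.237
  130.57.231.128/25 (130.57.231.128 - 130.57.231.255) does not contain 130.25.231.237
  130.25.230.0/24 (130.25.230.0 - 130.25.230.255) does not contain 130.25.231.237
  130.29.128.0/17 (130.29.128.0 - 130.29.255.255) does not contain 130.25.231.237
Longest matching prefix is /15 -> next hop Router Q.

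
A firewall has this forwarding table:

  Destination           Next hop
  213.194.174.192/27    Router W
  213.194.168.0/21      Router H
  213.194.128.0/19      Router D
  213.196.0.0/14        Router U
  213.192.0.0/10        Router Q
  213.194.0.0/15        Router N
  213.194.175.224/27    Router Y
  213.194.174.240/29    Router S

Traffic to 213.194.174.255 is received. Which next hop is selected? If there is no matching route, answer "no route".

Routes whose prefix contains 213.194.174.255:
  213.192.0.0/10 (213.192.0.0 - 213.255.255.255) -> Router Q
  213.194.0.0/15 (213.194.0.0 - 213.195.255.255) -> Router N
  213.194.168.0/21 (213.194.168.0 - 213.194.175.255) -> Router H
More-specific entries that do NOT match:
  213.194.174.240/29 (213.194.174.240 - 213.194.174.247) does not contain 213.194.174.255
  213.194.174.192/27 (213.194.174.192 - 213.194.174.223) does not contain 213.194.174.255
  213.194.175.224/27 (213.194.175.224 - 213.194.175.255) does not contain 213.194.174.255
Longest matching prefix is /21 -> next hop Router H.

Router H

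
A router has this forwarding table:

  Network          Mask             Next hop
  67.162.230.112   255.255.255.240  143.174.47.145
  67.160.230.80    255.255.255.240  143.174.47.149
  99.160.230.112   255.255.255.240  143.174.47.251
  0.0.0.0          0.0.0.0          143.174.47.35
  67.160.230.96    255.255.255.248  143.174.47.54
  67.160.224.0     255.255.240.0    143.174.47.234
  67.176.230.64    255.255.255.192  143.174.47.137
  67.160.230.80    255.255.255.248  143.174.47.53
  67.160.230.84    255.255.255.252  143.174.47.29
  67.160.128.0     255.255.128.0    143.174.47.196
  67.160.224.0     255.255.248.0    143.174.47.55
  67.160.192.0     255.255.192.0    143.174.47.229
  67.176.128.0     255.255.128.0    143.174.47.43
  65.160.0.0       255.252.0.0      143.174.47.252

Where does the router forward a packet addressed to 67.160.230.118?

Routes whose prefix contains 67.160.230.118:
  0.0.0.0/0 (default, matches everything) -> 143.174.47.35
  67.160.128.0/17 (67.160.128.0 - 67.160.255.255) -> 143.174.47.196
  67.160.192.0/18 (67.160.192.0 - 67.160.255.255) -> 143.174.47.229
  67.160.224.0/20 (67.160.224.0 - 67.160.239.255) -> 143.174.47.234
  67.160.224.0/21 (67.160.224.0 - 67.160.231.255) -> 143.174.47.55
More-specific entries that do NOT match:
  67.160.230.84/30 (67.160.230.84 - 67.160.230.87) does not contain 67.160.230.118
  67.160.230.96/29 (67.160.230.96 - 67.160.230.103) does not contain 67.160.230.118
  67.160.230.80/29 (67.160.230.80 - 67.160.230.87) does not contain 67.160.230.118
  67.162.230.112/28 (67.162.230.112 - 67.162.230.127) does not contain 67.160.230.118
  67.160.230.80/28 (67.160.230.80 - 67.160.230.95) does not contain 67.160.230.118
  99.160.230.112/28 (99.160.230.112 - 99.160.230.127) does not contain 67.160.230.118
  67.176.230.64/26 (67.176.230.64 - 67.176.230.127) does not contain 67.160.230.118
Longest matching prefix is /21 -> next hop 143.174.47.55.

143.174.47.55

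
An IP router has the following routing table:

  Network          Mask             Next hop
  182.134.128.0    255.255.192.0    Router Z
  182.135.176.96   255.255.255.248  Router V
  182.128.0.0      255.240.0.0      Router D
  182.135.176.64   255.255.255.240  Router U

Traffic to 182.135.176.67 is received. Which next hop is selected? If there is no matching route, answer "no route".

Routes whose prefix contains 182.135.176.67:
  182.128.0.0/12 (182.128.0.0 - 182.143.255.255) -> Router D
  182.135.176.64/28 (182.135.176.64 - 182.135.176.79) -> Router U
More-specific entries that do NOT match:
  182.135.176.96/29 (182.135.176.96 - 182.135.176.103) does not contain 182.135.176.67
Longest matching prefix is /28 -> next hop Router U.

Router U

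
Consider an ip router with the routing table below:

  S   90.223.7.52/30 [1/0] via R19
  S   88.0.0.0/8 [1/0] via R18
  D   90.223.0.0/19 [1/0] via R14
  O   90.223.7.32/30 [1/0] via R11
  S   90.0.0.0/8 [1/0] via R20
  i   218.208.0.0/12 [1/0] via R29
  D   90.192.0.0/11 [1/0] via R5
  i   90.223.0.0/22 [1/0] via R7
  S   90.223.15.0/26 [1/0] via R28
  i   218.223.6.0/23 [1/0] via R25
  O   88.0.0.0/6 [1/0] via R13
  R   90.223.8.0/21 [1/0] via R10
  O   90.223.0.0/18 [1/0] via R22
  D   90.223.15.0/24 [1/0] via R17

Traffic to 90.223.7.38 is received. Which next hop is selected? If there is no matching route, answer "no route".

Routes whose prefix contains 90.223.7.38:
  88.0.0.0/6 (88.0.0.0 - 91.255.255.255) -> R13
  90.0.0.0/8 (90.0.0.0 - 90.255.255.255) -> R20
  90.192.0.0/11 (90.192.0.0 - 90.223.255.255) -> R5
  90.223.0.0/18 (90.223.0.0 - 90.223.63.255) -> R22
  90.223.0.0/19 (90.223.0.0 - 90.223.31.255) -> R14
More-specific entries that do NOT match:
  90.223.7.52/30 (90.223.7.52 - 90.223.7.55) does not contain 90.223.7.38
  90.223.7.32/30 (90.223.7.32 - 90.223.7.35) does not contain 90.223.7.38
  90.223.15.0/26 (90.223.15.0 - 90.223.15.63) does not contain 90.223.7.38
  90.223.15.0/24 (90.223.15.0 - 90.223.15.255) does not contain 90.223.7.38
  218.223.6.0/23 (218.223.6.0 - 218.223.7.255) does not contain 90.223.7.38
  90.223.0.0/22 (90.223.0.0 - 90.223.3.255) does not contain 90.223.7.38
  90.223.8.0/21 (90.223.8.0 - 90.223.15.255) does not contain 90.223.7.38
Longest matching prefix is /19 -> next hop R14.

R14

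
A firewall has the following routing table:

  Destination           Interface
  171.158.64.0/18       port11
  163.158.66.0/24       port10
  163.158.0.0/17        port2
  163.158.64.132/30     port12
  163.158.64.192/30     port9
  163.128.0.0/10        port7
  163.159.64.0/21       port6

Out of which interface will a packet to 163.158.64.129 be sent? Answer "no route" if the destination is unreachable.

port2

Routes whose prefix contains 163.158.64.129:
  163.128.0.0/10 (163.128.0.0 - 163.191.255.255) -> port7
  163.158.0.0/17 (163.158.0.0 - 163.158.127.255) -> port2
More-specific entries that do NOT match:
  163.158.64.132/30 (163.158.64.132 - 163.158.64.135) does not contain 163.158.64.129
  163.158.64.192/30 (163.158.64.192 - 163.158.64.195) does not contain 163.158.64.129
  163.158.66.0/24 (163.158.66.0 - 163.158.66.255) does not contain 163.158.64.129
  163.159.64.0/21 (163.159.64.0 - 163.159.71.255) does not contain 163.158.64.129
  171.158.64.0/18 (171.158.64.0 - 171.158.127.255) does not contain 163.158.64.129
Longest matching prefix is /17 -> interface port2.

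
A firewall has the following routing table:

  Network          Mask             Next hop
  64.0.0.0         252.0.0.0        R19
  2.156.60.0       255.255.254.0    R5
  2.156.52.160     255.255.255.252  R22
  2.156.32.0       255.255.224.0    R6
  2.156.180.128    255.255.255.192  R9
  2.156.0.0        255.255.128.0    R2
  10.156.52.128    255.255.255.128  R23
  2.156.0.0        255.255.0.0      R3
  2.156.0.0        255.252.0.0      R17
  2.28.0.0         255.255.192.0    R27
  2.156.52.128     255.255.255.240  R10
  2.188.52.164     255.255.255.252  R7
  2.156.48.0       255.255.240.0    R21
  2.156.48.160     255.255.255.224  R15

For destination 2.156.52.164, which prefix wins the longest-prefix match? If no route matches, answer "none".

Entries matching 2.156.52.164:
  2.156.0.0/14 (2.156.0.0 - 2.159.255.255)
  2.156.0.0/16 (2.156.0.0 - 2.156.255.255)
  2.156.0.0/17 (2.156.0.0 - 2.156.127.255)
  2.156.32.0/19 (2.156.32.0 - 2.156.63.255)
  2.156.48.0/20 (2.156.48.0 - 2.156.63.255)
Most specific is 2.156.48.0/20.

2.156.48.0/20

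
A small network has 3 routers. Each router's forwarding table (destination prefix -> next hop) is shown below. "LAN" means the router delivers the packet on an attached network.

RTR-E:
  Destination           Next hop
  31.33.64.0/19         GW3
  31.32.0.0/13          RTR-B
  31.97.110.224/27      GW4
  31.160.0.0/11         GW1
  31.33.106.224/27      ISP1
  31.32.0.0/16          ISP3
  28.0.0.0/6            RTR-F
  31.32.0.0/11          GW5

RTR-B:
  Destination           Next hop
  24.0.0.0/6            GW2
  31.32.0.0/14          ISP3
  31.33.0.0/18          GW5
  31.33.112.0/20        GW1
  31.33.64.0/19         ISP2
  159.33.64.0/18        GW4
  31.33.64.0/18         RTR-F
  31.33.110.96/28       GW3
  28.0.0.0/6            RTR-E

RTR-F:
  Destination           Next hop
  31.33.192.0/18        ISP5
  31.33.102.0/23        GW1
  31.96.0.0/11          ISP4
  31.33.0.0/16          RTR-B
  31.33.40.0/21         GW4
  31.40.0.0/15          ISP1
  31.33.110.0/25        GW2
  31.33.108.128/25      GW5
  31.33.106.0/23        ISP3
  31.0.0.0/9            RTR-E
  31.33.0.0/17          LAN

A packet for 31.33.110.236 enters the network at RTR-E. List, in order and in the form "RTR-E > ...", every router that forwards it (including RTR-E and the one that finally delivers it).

RTR-E > RTR-B > RTR-F

At RTR-E: longest match for 31.33.110.236 is 31.32.0.0/13 -> RTR-B
At RTR-B: longest match for 31.33.110.236 is 31.33.64.0/18 -> RTR-F
At RTR-F: longest match for 31.33.110.236 is 31.33.0.0/17 -> LAN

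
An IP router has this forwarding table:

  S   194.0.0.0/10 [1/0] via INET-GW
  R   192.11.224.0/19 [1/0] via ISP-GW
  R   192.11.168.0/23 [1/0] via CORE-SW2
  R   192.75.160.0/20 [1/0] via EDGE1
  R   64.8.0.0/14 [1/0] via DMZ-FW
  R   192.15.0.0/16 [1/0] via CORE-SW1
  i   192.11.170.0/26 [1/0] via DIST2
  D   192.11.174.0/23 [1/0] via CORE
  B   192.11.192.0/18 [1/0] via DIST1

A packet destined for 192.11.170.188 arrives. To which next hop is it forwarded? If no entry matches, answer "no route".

No entry's prefix contains 192.11.170.188; there is no default route.

no route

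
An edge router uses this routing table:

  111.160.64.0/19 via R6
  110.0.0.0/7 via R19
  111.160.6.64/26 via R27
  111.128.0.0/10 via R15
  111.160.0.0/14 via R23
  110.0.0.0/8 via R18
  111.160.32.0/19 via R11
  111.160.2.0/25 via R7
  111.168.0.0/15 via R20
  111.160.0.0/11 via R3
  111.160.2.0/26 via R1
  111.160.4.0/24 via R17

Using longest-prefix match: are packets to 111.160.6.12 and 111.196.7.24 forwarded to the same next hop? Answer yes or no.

111.160.6.12: longest match 111.160.0.0/14 -> R23
111.196.7.24: longest match 110.0.0.0/7 -> R19

no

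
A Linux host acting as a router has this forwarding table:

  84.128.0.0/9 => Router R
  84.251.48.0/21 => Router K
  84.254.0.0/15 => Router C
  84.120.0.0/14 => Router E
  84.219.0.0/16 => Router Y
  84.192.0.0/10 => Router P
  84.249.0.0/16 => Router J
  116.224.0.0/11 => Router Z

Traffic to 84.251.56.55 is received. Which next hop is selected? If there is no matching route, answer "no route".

Routes whose prefix contains 84.251.56.55:
  84.128.0.0/9 (84.128.0.0 - 84.255.255.255) -> Router R
  84.192.0.0/10 (84.192.0.0 - 84.255.255.255) -> Router P
More-specific entries that do NOT match:
  84.251.48.0/21 (84.251.48.0 - 84.251.55.255) does not contain 84.251.56.55
  84.219.0.0/16 (84.219.0.0 - 84.219.255.255) does not contain 84.251.56.55
  84.249.0.0/16 (84.249.0.0 - 84.249.255.255) does not contain 84.251.56.55
  84.254.0.0/15 (84.254.0.0 - 84.255.255.255) does not contain 84.251.56.55
  84.120.0.0/14 (84.120.0.0 - 84.123.255.255) does not contain 84.251.56.55
  116.224.0.0/11 (116.224.0.0 - 116.255.255.255) does not contain 84.251.56.55
Longest matching prefix is /10 -> next hop Router P.

Router P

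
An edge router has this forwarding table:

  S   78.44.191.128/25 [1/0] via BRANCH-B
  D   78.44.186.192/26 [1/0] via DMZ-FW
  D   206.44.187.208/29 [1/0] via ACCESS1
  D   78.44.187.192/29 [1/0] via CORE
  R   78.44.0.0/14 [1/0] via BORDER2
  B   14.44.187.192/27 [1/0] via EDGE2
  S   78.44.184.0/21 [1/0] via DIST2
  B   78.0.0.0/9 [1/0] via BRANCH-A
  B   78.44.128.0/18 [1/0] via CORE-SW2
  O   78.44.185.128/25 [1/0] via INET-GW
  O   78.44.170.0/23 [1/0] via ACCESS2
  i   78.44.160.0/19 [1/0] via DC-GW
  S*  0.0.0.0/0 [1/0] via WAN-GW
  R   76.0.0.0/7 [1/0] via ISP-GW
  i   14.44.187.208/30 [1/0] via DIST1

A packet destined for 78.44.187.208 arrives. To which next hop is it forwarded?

Routes whose prefix contains 78.44.187.208:
  0.0.0.0/0 (default, matches everything) -> WAN-GW
  78.0.0.0/9 (78.0.0.0 - 78.127.255.255) -> BRANCH-A
  78.44.0.0/14 (78.44.0.0 - 78.47.255.255) -> BORDER2
  78.44.128.0/18 (78.44.128.0 - 78.44.191.255) -> CORE-SW2
  78.44.160.0/19 (78.44.160.0 - 78.44.191.255) -> DC-GW
  78.44.184.0/21 (78.44.184.0 - 78.44.191.255) -> DIST2
More-specific entries that do NOT match:
  14.44.187.208/30 (14.44.187.208 - 14.44.187.211) does not contain 78.44.187.208
  206.44.187.208/29 (206.44.187.208 - 206.44.187.215) does not contain 78.44.187.208
  78.44.187.192/29 (78.44.187.192 - 78.44.187.199) does not contain 78.44.187.208
  14.44.187.192/27 (14.44.187.192 - 14.44.187.223) does not contain 78.44.187.208
  78.44.186.192/26 (78.44.186.192 - 78.44.186.255) does not contain 78.44.187.208
  78.44.191.128/25 (78.44.191.128 - 78.44.191.255) does not contain 78.44.187.208
  78.44.185.128/25 (78.44.185.128 - 78.44.185.255) does not contain 78.44.187.208
  78.44.170.0/23 (78.44.170.0 - 78.44.171.255) does not contain 78.44.187.208
Longest matching prefix is /21 -> next hop DIST2.

DIST2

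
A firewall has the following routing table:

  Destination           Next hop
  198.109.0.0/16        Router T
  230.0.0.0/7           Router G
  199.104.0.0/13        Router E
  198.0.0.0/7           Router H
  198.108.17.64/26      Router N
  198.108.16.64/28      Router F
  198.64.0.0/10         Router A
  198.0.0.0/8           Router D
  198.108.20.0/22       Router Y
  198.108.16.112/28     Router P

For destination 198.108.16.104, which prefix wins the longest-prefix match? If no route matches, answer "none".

Entries matching 198.108.16.104:
  198.0.0.0/7 (198.0.0.0 - 199.255.255.255)
  198.0.0.0/8 (198.0.0.0 - 198.255.255.255)
  198.64.0.0/10 (198.64.0.0 - 198.127.255.255)
Most specific is 198.64.0.0/10.

198.64.0.0/10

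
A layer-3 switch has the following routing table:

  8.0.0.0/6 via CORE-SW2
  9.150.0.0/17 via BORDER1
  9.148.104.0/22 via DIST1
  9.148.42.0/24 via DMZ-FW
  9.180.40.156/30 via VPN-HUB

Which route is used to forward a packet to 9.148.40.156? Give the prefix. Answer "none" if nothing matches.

Entries matching 9.148.40.156:
  8.0.0.0/6 (8.0.0.0 - 11.255.255.255)
Most specific is 8.0.0.0/6.

8.0.0.0/6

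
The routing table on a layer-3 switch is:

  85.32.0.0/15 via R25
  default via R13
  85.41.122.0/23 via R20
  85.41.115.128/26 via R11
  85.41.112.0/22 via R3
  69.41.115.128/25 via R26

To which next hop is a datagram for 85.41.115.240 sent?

Routes whose prefix contains 85.41.115.240:
  0.0.0.0/0 (default, matches everything) -> R13
  85.41.112.0/22 (85.41.112.0 - 85.41.115.255) -> R3
More-specific entries that do NOT match:
  85.41.115.128/26 (85.41.115.128 - 85.41.115.191) does not contain 85.41.115.240
  69.41.115.128/25 (69.41.115.128 - 69.41.115.255) does not contain 85.41.115.240
  85.41.122.0/23 (85.41.122.0 - 85.41.123.255) does not contain 85.41.115.240
Longest matching prefix is /22 -> next hop R3.

R3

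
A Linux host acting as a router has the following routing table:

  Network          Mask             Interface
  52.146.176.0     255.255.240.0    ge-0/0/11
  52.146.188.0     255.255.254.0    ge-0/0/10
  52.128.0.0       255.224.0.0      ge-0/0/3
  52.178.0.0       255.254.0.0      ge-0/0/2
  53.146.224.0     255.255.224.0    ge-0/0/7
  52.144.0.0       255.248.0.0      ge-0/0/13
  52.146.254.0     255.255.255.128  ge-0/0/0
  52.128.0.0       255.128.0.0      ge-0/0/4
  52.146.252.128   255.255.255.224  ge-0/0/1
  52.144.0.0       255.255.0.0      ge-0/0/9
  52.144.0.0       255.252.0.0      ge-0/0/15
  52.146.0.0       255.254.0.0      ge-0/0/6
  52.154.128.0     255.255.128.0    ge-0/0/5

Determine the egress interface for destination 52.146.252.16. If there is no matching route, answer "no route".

Routes whose prefix contains 52.146.252.16:
  52.128.0.0/9 (52.128.0.0 - 52.255.255.255) -> ge-0/0/4
  52.128.0.0/11 (52.128.0.0 - 52.159.255.255) -> ge-0/0/3
  52.144.0.0/13 (52.144.0.0 - 52.151.255.255) -> ge-0/0/13
  52.144.0.0/14 (52.144.0.0 - 52.147.255.255) -> ge-0/0/15
  52.146.0.0/15 (52.146.0.0 - 52.147.255.255) -> ge-0/0/6
More-specific entries that do NOT match:
  52.146.252.128/27 (52.146.252.128 - 52.146.252.159) does not contain 52.146.252.16
  52.146.254.0/25 (52.146.254.0 - 52.146.254.127) does not contain 52.146.252.16
  52.146.188.0/23 (52.146.188.0 - 52.146.189.255) does not contain 52.146.252.16
  52.146.176.0/20 (52.146.176.0 - 52.146.191.255) does not contain 52.146.252.16
  53.146.224.0/19 (53.146.224.0 - 53.146.255.255) does not contain 52.146.252.16
  52.154.128.0/17 (52.154.128.0 - 52.154.255.255) does not contain 52.146.252.16
  52.144.0.0/16 (52.144.0.0 - 52.144.255.255) does not contain 52.146.252.16
Longest matching prefix is /15 -> interface ge-0/0/6.

ge-0/0/6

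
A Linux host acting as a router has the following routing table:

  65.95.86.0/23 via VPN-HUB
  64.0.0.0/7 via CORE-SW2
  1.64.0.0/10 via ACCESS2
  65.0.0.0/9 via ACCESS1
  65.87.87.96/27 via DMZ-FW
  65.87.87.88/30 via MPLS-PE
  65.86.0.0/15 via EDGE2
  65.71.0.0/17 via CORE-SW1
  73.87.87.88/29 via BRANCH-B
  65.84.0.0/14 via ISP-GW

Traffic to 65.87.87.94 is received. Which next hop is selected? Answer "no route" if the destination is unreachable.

EDGE2

Routes whose prefix contains 65.87.87.94:
  64.0.0.0/7 (64.0.0.0 - 65.255.255.255) -> CORE-SW2
  65.0.0.0/9 (65.0.0.0 - 65.127.255.255) -> ACCESS1
  65.84.0.0/14 (65.84.0.0 - 65.87.255.255) -> ISP-GW
  65.86.0.0/15 (65.86.0.0 - 65.87.255.255) -> EDGE2
More-specific entries that do NOT match:
  65.87.87.88/30 (65.87.87.88 - 65.87.87.91) does not contain 65.87.87.94
  73.87.87.88/29 (73.87.87.88 - 73.87.87.95) does not contain 65.87.87.94
  65.87.87.96/27 (65.87.87.96 - 65.87.87.127) does not contain 65.87.87.94
  65.95.86.0/23 (65.95.86.0 - 65.95.87.255) does not contain 65.87.87.94
  65.71.0.0/17 (65.71.0.0 - 65.71.127.255) does not contain 65.87.87.94
Longest matching prefix is /15 -> next hop EDGE2.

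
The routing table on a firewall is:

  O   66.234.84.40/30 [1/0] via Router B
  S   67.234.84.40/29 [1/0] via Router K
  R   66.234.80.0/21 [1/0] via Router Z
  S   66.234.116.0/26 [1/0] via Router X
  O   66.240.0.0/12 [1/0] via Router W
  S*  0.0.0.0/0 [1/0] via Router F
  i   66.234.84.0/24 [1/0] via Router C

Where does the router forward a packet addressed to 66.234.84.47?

Router C

Routes whose prefix contains 66.234.84.47:
  0.0.0.0/0 (default, matches everything) -> Router F
  66.234.80.0/21 (66.234.80.0 - 66.234.87.255) -> Router Z
  66.234.84.0/24 (66.234.84.0 - 66.234.84.255) -> Router C
More-specific entries that do NOT match:
  66.234.84.40/30 (66.234.84.40 - 66.234.84.43) does not contain 66.234.84.47
  67.234.84.40/29 (67.234.84.40 - 67.234.84.47) does not contain 66.234.84.47
  66.234.116.0/26 (66.234.116.0 - 66.234.116.63) does not contain 66.234.84.47
Longest matching prefix is /24 -> next hop Router C.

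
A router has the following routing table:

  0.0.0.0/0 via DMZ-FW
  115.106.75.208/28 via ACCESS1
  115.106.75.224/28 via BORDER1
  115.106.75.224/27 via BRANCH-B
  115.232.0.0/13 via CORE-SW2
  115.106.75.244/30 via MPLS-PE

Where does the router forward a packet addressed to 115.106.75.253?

BRANCH-B

Routes whose prefix contains 115.106.75.253:
  0.0.0.0/0 (default, matches everything) -> DMZ-FW
  115.106.75.224/27 (115.106.75.224 - 115.106.75.255) -> BRANCH-B
More-specific entries that do NOT match:
  115.106.75.244/30 (115.106.75.244 - 115.106.75.247) does not contain 115.106.75.253
  115.106.75.208/28 (115.106.75.208 - 115.106.75.223) does not contain 115.106.75.253
  115.106.75.224/28 (115.106.75.224 - 115.106.75.239) does not contain 115.106.75.253
Longest matching prefix is /27 -> next hop BRANCH-B.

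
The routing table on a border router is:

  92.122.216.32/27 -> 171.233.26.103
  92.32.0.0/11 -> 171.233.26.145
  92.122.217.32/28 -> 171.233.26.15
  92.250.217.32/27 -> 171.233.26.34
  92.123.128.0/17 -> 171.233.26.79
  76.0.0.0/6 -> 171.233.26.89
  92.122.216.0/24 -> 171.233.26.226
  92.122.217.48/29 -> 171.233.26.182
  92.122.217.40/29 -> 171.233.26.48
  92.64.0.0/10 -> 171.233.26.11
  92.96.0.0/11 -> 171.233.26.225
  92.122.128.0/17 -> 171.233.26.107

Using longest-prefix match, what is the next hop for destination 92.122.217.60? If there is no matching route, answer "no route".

171.233.26.107

Routes whose prefix contains 92.122.217.60:
  92.64.0.0/10 (92.64.0.0 - 92.127.255.255) -> 171.233.26.11
  92.96.0.0/11 (92.96.0.0 - 92.127.255.255) -> 171.233.26.225
  92.122.128.0/17 (92.122.128.0 - 92.122.255.255) -> 171.233.26.107
More-specific entries that do NOT match:
  92.122.217.48/29 (92.122.217.48 - 92.122.217.55) does not contain 92.122.217.60
  92.122.217.40/29 (92.122.217.40 - 92.122.217.47) does not contain 92.122.217.60
  92.122.217.32/28 (92.122.217.32 - 92.122.217.47) does not contain 92.122.217.60
  92.122.216.32/27 (92.122.216.32 - 92.122.216.63) does not contain 92.122.217.60
  92.250.217.32/27 (92.250.217.32 - 92.250.217.63) does not contain 92.122.217.60
  92.122.216.0/24 (92.122.216.0 - 92.122.216.255) does not contain 92.122.217.60
Longest matching prefix is /17 -> next hop 171.233.26.107.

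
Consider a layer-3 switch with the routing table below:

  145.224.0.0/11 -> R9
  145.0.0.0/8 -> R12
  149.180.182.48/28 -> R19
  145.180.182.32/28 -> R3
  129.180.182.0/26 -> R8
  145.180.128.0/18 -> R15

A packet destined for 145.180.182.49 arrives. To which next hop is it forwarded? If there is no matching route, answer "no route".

R15

Routes whose prefix contains 145.180.182.49:
  145.0.0.0/8 (145.0.0.0 - 145.255.255.255) -> R12
  145.180.128.0/18 (145.180.128.0 - 145.180.191.255) -> R15
More-specific entries that do NOT match:
  149.180.182.48/28 (149.180.182.48 - 149.180.182.63) does not contain 145.180.182.49
  145.180.182.32/28 (145.180.182.32 - 145.180.182.47) does not contain 145.180.182.49
  129.180.182.0/26 (129.180.182.0 - 129.180.182.63) does not contain 145.180.182.49
Longest matching prefix is /18 -> next hop R15.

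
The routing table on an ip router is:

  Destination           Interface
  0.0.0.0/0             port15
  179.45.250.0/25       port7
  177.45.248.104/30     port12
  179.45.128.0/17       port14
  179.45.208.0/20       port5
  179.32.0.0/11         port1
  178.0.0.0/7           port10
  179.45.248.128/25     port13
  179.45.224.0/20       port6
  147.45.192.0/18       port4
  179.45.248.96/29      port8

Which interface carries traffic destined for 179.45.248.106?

port14

Routes whose prefix contains 179.45.248.106:
  0.0.0.0/0 (default, matches everything) -> port15
  178.0.0.0/7 (178.0.0.0 - 179.255.255.255) -> port10
  179.32.0.0/11 (179.32.0.0 - 179.63.255.255) -> port1
  179.45.128.0/17 (179.45.128.0 - 179.45.255.255) -> port14
More-specific entries that do NOT match:
  177.45.248.104/30 (177.45.248.104 - 177.45.248.107) does not contain 179.45.248.106
  179.45.248.96/29 (179.45.248.96 - 179.45.248.103) does not contain 179.45.248.106
  179.45.250.0/25 (179.45.250.0 - 179.45.250.127) does not contain 179.45.248.106
  179.45.248.128/25 (179.45.248.128 - 179.45.248.255) does not contain 179.45.248.106
  179.45.208.0/20 (179.45.208.0 - 179.45.223.255) does not contain 179.45.248.106
  179.45.224.0/20 (179.45.224.0 - 179.45.239.255) does not contain 179.45.248.106
  147.45.192.0/18 (147.45.192.0 - 147.45.255.255) does not contain 179.45.248.106
Longest matching prefix is /17 -> interface port14.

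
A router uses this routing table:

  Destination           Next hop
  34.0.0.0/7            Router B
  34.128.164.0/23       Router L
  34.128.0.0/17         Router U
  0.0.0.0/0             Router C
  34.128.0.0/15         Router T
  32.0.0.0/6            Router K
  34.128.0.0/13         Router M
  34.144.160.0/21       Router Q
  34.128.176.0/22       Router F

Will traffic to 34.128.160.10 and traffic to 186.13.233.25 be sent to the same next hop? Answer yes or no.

34.128.160.10: longest match 34.128.0.0/15 -> Router T
186.13.233.25: longest match 0.0.0.0/0 -> Router C

no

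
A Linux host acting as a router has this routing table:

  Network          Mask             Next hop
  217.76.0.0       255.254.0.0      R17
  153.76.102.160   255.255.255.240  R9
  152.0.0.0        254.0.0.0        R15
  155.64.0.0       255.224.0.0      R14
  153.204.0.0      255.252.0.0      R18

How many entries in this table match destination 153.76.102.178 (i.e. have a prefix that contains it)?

Prefixes containing 153.76.102.178:
  152.0.0.0/7 (152.0.0.0 - 153.255.255.255)
Total matching entries: 1.

1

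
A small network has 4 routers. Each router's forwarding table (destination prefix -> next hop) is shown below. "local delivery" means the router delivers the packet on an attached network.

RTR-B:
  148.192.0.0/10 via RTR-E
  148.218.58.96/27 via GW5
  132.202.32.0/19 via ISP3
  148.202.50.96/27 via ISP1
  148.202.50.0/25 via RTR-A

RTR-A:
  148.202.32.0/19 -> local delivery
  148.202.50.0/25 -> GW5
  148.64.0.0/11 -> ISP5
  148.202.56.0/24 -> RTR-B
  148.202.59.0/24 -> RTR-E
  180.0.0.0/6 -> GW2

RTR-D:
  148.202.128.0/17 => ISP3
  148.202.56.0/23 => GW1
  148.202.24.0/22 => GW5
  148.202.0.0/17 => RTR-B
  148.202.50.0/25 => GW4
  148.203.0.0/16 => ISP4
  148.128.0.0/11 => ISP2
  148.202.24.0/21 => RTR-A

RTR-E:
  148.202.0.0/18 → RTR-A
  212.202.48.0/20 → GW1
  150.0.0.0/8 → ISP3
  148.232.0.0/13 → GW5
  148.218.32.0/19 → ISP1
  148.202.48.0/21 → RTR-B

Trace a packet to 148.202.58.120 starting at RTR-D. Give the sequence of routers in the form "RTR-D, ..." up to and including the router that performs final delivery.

RTR-D, RTR-B, RTR-E, RTR-A

At RTR-D: longest match for 148.202.58.120 is 148.202.0.0/17 -> RTR-B
At RTR-B: longest match for 148.202.58.120 is 148.192.0.0/10 -> RTR-E
At RTR-E: longest match for 148.202.58.120 is 148.202.0.0/18 -> RTR-A
At RTR-A: longest match for 148.202.58.120 is 148.202.32.0/19 -> local delivery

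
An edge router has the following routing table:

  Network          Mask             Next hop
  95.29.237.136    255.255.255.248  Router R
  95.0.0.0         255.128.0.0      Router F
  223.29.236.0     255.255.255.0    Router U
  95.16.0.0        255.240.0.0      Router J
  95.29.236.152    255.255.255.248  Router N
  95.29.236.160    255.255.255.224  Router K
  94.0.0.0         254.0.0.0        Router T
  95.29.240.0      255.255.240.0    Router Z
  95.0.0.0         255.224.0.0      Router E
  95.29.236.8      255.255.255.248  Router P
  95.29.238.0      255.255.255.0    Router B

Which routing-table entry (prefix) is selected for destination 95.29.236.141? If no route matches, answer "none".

Entries matching 95.29.236.141:
  94.0.0.0/7 (94.0.0.0 - 95.255.255.255)
  95.0.0.0/9 (95.0.0.0 - 95.127.255.255)
  95.0.0.0/11 (95.0.0.0 - 95.31.255.255)
  95.16.0.0/12 (95.16.0.0 - 95.31.255.255)
Most specific is 95.16.0.0/12.

95.16.0.0/12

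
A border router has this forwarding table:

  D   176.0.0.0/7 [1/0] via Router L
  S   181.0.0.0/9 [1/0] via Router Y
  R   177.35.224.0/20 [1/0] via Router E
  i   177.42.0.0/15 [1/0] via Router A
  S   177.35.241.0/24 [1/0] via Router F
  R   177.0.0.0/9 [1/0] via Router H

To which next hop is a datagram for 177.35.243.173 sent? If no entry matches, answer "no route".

Routes whose prefix contains 177.35.243.173:
  176.0.0.0/7 (176.0.0.0 - 177.255.255.255) -> Router L
  177.0.0.0/9 (177.0.0.0 - 177.127.255.255) -> Router H
More-specific entries that do NOT match:
  177.35.241.0/24 (177.35.241.0 - 177.35.241.255) does not contain 177.35.243.173
  177.35.224.0/20 (177.35.224.0 - 177.35.239.255) does not contain 177.35.243.173
  177.42.0.0/15 (177.42.0.0 - 177.43.255.255) does not contain 177.35.243.173
Longest matching prefix is /9 -> next hop Router H.

Router H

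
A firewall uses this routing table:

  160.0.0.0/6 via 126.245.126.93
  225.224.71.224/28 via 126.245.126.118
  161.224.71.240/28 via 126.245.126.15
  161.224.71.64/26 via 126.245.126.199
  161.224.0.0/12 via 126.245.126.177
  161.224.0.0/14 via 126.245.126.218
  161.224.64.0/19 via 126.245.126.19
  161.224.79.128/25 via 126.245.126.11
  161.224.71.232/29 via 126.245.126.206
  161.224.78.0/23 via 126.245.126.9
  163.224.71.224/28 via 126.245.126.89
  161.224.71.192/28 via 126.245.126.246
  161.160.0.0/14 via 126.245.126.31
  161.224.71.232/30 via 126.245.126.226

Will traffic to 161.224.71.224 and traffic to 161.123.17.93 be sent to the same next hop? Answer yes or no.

no

161.224.71.224: longest match 161.224.64.0/19 -> 126.245.126.19
161.123.17.93: longest match 160.0.0.0/6 -> 126.245.126.93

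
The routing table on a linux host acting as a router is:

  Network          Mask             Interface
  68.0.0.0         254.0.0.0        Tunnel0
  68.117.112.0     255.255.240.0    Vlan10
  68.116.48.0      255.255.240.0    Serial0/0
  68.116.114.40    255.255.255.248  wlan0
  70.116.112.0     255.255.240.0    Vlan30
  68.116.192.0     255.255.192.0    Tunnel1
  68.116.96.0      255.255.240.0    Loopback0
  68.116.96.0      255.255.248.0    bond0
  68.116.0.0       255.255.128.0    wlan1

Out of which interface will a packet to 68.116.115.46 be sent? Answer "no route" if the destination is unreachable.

wlan1

Routes whose prefix contains 68.116.115.46:
  68.0.0.0/7 (68.0.0.0 - 69.255.255.255) -> Tunnel0
  68.116.0.0/17 (68.116.0.0 - 68.116.127.255) -> wlan1
More-specific entries that do NOT match:
  68.116.114.40/29 (68.116.114.40 - 68.116.114.47) does not contain 68.116.115.46
  68.116.96.0/21 (68.116.96.0 - 68.116.103.255) does not contain 68.116.115.46
  68.117.112.0/20 (68.117.112.0 - 68.117.127.255) does not contain 68.116.115.46
  68.116.48.0/20 (68.116.48.0 - 68.116.63.255) does not contain 68.116.115.46
  70.116.112.0/20 (70.116.112.0 - 70.116.127.255) does not contain 68.116.115.46
  68.116.96.0/20 (68.116.96.0 - 68.116.111.255) does not contain 68.116.115.46
  68.116.192.0/18 (68.116.192.0 - 68.116.255.255) does not contain 68.116.115.46
Longest matching prefix is /17 -> interface wlan1.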